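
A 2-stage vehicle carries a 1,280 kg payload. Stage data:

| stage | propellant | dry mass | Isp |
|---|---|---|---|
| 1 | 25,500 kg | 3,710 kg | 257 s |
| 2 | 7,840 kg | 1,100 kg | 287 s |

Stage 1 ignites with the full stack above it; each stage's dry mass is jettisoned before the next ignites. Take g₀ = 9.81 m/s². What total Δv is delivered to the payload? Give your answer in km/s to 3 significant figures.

Ignition mass of stage 1 = 25,500+3,710 + 7,840+1,100 + 1,280 = 39,430 kg.
Stage 1: m₀ = 39,430 kg, m_f = 39,430 − 25,500 = 13,930 kg; Δv = 257×9.81×ln(2.831) = 2521.2×1.0405 ≈ 2623 m/s.
Stage 2: m₀ = 10,220 kg, m_f = 10,220 − 7,840 = 2,380 kg; Δv = 287×9.81×ln(4.294) = 2815.5×1.4572 ≈ 4103 m/s.
Total Δv = 2623 + 4103 = 6726 m/s.

Δv ≈ 6.73 km/s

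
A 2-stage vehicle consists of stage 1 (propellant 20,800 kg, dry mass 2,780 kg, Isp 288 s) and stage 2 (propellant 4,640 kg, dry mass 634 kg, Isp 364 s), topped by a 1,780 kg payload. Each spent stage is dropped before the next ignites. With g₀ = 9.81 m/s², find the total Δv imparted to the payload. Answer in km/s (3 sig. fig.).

Ignition mass of stage 1 = 20,800+2,780 + 4,640+634 + 1,780 = 30,634 kg.
Stage 1: m₀ = 30,634 kg, m_f = 30,634 − 20,800 = 9,834 kg; Δv = 288×9.81×ln(3.115) = 2825.3×1.1363 ≈ 3210 m/s.
Stage 2: m₀ = 7,054 kg, m_f = 7,054 − 4,640 = 2,414 kg; Δv = 364×9.81×ln(2.922) = 3570.8×1.0723 ≈ 3829 m/s.
Total Δv = 3210 + 3829 = 7039 m/s.

Δv ≈ 7.04 km/s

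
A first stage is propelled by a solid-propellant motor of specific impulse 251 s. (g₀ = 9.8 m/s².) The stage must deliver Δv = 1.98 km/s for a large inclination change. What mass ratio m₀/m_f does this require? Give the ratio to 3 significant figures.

v_e = Isp · g₀ = 251 × 9.8 = 2459.8 m/s.
Using Δv = v_e ln(m₀/m_f): m₀/m_f = exp(Δv / v_e) = exp(1980 / 2459.8) = exp(0.8049) = 2.2366.

mass ratio ≈ 2.24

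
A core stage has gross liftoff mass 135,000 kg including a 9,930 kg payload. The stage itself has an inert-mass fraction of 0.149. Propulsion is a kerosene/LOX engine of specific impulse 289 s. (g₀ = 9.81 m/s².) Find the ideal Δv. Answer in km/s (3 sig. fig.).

Stage wet mass = m₀ − payload = 135,000 − 9,930 = 125,070 kg.
Stage dry mass = ε × stage wet mass = 0.149 × 125,070 = 18,635.4 kg.
Burnout mass m_f = stage dry + payload = 18,635.4 + 9,930 = 28,565.4 kg.
v_e = Isp · g₀ = 289 × 9.81 = 2835.1 m/s.
Rocket equation: Δv = v_e · ln(135,000/28,565.4) = 2835.1 × ln(4.726) = 2835.1 × 1.5531 ≈ 4403 m/s.

Δv ≈ 4.40 km/s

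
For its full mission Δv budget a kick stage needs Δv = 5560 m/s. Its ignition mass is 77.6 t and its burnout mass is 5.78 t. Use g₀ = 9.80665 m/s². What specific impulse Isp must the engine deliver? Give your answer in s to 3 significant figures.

ln(m₀/m_f) = ln(77600/5780) = ln(13.43) = 2.5972.
Rocket equation: v_e = Δv / ln(m₀/m_f) = 5560 / 2.5972 = 2140.8 m/s.
Isp = v_e / g₀ = 2140.8 / 9.80665 = 218.3 s.

Isp ≈ 218 s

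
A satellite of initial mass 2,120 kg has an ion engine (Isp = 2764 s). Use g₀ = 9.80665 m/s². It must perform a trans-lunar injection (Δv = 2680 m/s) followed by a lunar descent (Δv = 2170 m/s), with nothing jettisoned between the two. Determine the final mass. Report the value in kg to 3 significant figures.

v_e = Isp · g₀ = 2764 × 9.80665 = 27105.6 m/s.
After the first burn: m = 2120 × exp(−2680/27105.6) = 2120 × 0.90586 = 1,920.42 kg.
After the second burn: m = 1,920.42 × exp(−2170/27105.6) = 1,920.42 × 0.92306 = 1,772.66 kg.

final mass ≈ 1770 kg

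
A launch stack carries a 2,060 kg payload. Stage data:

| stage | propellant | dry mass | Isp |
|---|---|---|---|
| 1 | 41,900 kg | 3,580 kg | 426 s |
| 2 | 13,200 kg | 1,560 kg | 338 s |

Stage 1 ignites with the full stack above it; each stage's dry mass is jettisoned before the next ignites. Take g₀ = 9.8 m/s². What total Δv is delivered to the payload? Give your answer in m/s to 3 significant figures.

Ignition mass of stage 1 = 41,900+3,580 + 13,200+1,560 + 2,060 = 62,300 kg.
Stage 1: m₀ = 62,300 kg, m_f = 62,300 − 41,900 = 20,400 kg; Δv = 426×9.8×ln(3.054) = 4174.8×1.1164 ≈ 4661 m/s.
Stage 2: m₀ = 16,820 kg, m_f = 16,820 − 13,200 = 3,620 kg; Δv = 338×9.8×ln(4.646) = 3312.4×1.5361 ≈ 5088 m/s.
Total Δv = 4661 + 5088 = 9749 m/s.

Δv ≈ 9750 m/s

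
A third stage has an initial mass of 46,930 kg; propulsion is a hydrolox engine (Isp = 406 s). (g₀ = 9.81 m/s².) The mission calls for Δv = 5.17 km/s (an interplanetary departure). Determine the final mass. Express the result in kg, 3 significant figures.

final mass ≈ 12800 kg

v_e = Isp · g₀ = 406 × 9.81 = 3982.9 m/s.
From the ideal rocket equation, m₀/m_f = exp(Δv / v_e) = exp(5170 / 3982.9) = exp(1.2981) = 3.6622.
m_f = m₀ / 3.6622 = 46,930 / 3.6622 = 12,814.7 kg.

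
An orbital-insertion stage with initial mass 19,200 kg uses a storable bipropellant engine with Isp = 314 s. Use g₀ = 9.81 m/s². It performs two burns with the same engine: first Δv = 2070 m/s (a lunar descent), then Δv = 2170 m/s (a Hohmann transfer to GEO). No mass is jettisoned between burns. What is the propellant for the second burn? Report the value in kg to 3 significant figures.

propellant for the second burn ≈ 4960 kg

v_e = Isp · g₀ = 314 × 9.81 = 3080.3 m/s.
After the first burn: m = 19200 × exp(−2070/3080.3) = 19200 × 0.51068 = 9,805.06 kg.
After the second burn: m = 9,805.06 × exp(−2170/3080.3) = 9,805.06 × 0.49437 = 4,847.33 kg.
Second-burn propellant = 9,805.06 − 4,847.33 = 4,957.73 kg.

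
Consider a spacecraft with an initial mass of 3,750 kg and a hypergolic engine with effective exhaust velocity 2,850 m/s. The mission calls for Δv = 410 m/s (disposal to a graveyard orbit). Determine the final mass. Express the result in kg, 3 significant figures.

By the Tsiolkovsky rocket equation, m₀/m_f = exp(Δv / v_e) = exp(410 / 2850.0) = exp(0.1439) = 1.1547.
m_f = m₀ / 1.1547 = 3,750 / 1.1547 = 3,247.6 kg.

final mass ≈ 3250 kg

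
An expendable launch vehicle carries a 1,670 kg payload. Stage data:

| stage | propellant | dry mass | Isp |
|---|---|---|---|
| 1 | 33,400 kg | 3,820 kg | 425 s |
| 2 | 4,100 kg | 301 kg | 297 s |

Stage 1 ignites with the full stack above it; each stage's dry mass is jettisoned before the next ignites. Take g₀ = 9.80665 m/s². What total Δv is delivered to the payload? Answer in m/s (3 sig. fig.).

Δv ≈ 9430 m/s

Ignition mass of stage 1 = 33,400+3,820 + 4,100+301 + 1,670 = 43,291 kg.
Stage 1: m₀ = 43,291 kg, m_f = 43,291 − 33,400 = 9,891 kg; Δv = 425×9.80665×ln(4.377) = 4167.8×1.4763 ≈ 6153 m/s.
Stage 2: m₀ = 6,071 kg, m_f = 6,071 − 4,100 = 1,971 kg; Δv = 297×9.80665×ln(3.08) = 2912.6×1.1250 ≈ 3277 m/s.
Total Δv = 6153 + 3277 = 9430 m/s.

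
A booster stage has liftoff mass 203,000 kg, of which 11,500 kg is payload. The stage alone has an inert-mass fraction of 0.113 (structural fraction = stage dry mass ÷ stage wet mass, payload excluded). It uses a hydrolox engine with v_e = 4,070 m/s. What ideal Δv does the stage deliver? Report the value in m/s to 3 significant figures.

Stage wet mass = m₀ − payload = 203,000 − 11,500 = 191,500 kg.
Stage dry mass = ε × stage wet mass = 0.113 × 191,500 = 21,639.5 kg.
Burnout mass m_f = stage dry + payload = 21,639.5 + 11,500 = 33,139.5 kg.
Using Δv = v_e ln(m₀/m_f): Δv = v_e · ln(203,000/33,139.5) = 4070.0 × ln(6.126) = 4070.0 × 1.8125 ≈ 7377 m/s.

Δv ≈ 7380 m/s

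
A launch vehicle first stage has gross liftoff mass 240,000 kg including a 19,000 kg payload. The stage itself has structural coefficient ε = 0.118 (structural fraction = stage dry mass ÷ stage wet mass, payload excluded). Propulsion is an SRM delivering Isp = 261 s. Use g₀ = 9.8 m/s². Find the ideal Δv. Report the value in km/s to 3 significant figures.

Δv ≈ 4.28 km/s

Stage wet mass = m₀ − payload = 240,000 − 19,000 = 221,000 kg.
Stage dry mass = ε × stage wet mass = 0.118 × 221,000 = 26,078 kg.
Burnout mass m_f = stage dry + payload = 26,078 + 19,000 = 45,078 kg.
v_e = Isp · g₀ = 261 × 9.8 = 2557.8 m/s.
Δv = v_e · ln(240,000/45,078) = 2557.8 × ln(5.324) = 2557.8 × 1.6722 ≈ 4277 m/s.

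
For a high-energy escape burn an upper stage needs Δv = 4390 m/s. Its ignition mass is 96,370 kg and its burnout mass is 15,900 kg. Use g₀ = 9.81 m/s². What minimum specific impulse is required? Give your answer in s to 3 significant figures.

Isp ≈ 248 s

ln(m₀/m_f) = ln(96370/15900) = ln(6.061) = 1.8019.
From the ideal rocket equation, v_e = Δv / ln(m₀/m_f) = 4390 / 1.8019 = 2436.3 m/s.
Isp = v_e / g₀ = 2436.3 / 9.81 = 248.4 s.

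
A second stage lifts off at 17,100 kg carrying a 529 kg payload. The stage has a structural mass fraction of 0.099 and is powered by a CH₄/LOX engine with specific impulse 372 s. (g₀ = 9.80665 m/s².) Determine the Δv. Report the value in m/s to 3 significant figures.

Δv ≈ 7530 m/s

Stage wet mass = m₀ − payload = 17,100 − 529 = 16,571 kg.
Stage dry mass = ε × stage wet mass = 0.099 × 16,571 = 1,640.53 kg.
Burnout mass m_f = stage dry + payload = 1,640.53 + 529 = 2,169.53 kg.
v_e = Isp · g₀ = 372 × 9.80665 = 3648.1 m/s.
Δv = v_e · ln(17,100/2,169.53) = 3648.1 × ln(7.882) = 3648.1 × 2.0646 ≈ 7532 m/s.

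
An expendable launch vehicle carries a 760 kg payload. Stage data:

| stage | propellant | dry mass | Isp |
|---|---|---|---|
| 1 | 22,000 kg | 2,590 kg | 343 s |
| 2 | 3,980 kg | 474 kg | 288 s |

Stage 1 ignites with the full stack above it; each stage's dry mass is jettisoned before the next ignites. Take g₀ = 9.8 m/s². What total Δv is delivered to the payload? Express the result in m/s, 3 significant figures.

Δv ≈ 8570 m/s

Ignition mass of stage 1 = 22,000+2,590 + 3,980+474 + 760 = 29,804 kg.
Stage 1: m₀ = 29,804 kg, m_f = 29,804 − 22,000 = 7,804 kg; Δv = 343×9.8×ln(3.819) = 3361.4×1.3400 ≈ 4504 m/s.
Stage 2: m₀ = 5,214 kg, m_f = 5,214 − 3,980 = 1,234 kg; Δv = 288×9.8×ln(4.225) = 2822.4×1.4411 ≈ 4067 m/s.
Total Δv = 4504 + 4067 = 8571 m/s.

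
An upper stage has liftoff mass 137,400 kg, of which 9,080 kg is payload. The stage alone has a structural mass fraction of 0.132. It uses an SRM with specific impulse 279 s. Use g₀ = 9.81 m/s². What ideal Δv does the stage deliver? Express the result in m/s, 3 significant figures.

Stage wet mass = m₀ − payload = 137,400 − 9,080 = 128,320 kg.
Stage dry mass = ε × stage wet mass = 0.132 × 128,320 = 16,938.2 kg.
Burnout mass m_f = stage dry + payload = 16,938.2 + 9,080 = 26,018.2 kg.
v_e = Isp · g₀ = 279 × 9.81 = 2737.0 m/s.
Δv = v_e · ln(137,400/26,018.2) = 2737.0 × ln(5.281) = 2737.0 × 1.6641 ≈ 4555 m/s.

Δv ≈ 4550 m/s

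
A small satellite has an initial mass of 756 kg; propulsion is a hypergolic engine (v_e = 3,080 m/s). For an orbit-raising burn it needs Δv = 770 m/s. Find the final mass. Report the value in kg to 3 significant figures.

From the ideal rocket equation, m₀/m_f = exp(Δv / v_e) = exp(770 / 3080.0) = exp(0.2500) = 1.2840.
m_f = m₀ / 1.2840 = 756 / 1.2840 = 588.785 kg.

final mass ≈ 589 kg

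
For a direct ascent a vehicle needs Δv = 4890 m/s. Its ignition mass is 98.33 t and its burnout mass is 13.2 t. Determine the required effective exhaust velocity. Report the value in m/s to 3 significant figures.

v_e ≈ 2440 m/s

ln(m₀/m_f) = ln(98330/13200) = ln(7.449) = 2.0081.
v_e = Δv / ln(m₀/m_f) = 4890 / 2.0081 = 2435.1 m/s.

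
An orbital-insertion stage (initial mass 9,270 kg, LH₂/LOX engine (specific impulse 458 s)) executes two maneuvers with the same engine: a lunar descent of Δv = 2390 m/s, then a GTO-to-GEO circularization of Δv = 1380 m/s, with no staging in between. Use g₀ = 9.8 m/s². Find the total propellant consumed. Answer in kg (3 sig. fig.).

v_e = Isp · g₀ = 458 × 9.8 = 4488.4 m/s.
After the first burn: m = 9270 × exp(−2390/4488.4) = 9270 × 0.58714 = 5,442.79 kg.
After the second burn: m = 5,442.79 × exp(−1380/4488.4) = 5,442.79 × 0.73531 = 4,002.14 kg.
Total propellant = m₀ − m_final = 9270 − 4,002.14 = 5,267.86 kg.

total propellant consumed ≈ 5270 kg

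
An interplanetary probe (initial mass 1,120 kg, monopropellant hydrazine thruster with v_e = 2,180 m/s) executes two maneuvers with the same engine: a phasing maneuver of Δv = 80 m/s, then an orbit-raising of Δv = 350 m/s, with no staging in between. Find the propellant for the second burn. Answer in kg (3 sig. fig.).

propellant for the second burn ≈ 160 kg

After the first burn: m = 1120 × exp(−80/2180.0) = 1120 × 0.96397 = 1,079.65 kg.
After the second burn: m = 1,079.65 × exp(−350/2180.0) = 1,079.65 × 0.85167 = 919.506 kg.
Second-burn propellant = 1,079.65 − 919.506 = 160.144 kg.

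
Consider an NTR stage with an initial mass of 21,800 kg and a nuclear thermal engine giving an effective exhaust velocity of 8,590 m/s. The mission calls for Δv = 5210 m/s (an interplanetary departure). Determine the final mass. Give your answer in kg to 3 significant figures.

final mass ≈ 11900 kg

From the ideal rocket equation, m₀/m_f = exp(Δv / v_e) = exp(5210 / 8590.0) = exp(0.6065) = 1.8340.
m_f = m₀ / 1.8340 = 21,800 / 1.8340 = 11,886.6 kg.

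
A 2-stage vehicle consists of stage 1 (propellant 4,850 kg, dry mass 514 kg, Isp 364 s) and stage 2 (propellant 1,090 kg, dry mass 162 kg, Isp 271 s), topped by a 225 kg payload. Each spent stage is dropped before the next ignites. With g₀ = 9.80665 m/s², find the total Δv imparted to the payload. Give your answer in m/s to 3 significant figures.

Δv ≈ 7970 m/s

Ignition mass of stage 1 = 4,850+514 + 1,090+162 + 225 = 6,841 kg.
Stage 1: m₀ = 6,841 kg, m_f = 6,841 − 4,850 = 1,991 kg; Δv = 364×9.80665×ln(3.436) = 3569.6×1.2343 ≈ 4406 m/s.
Stage 2: m₀ = 1,477 kg, m_f = 1,477 − 1,090 = 387 kg; Δv = 271×9.80665×ln(3.817) = 2657.6×1.3393 ≈ 3559 m/s.
Total Δv = 4406 + 3559 = 7965 m/s.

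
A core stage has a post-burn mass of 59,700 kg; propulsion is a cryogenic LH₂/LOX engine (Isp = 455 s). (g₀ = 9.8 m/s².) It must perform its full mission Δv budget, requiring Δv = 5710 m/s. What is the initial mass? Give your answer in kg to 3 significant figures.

v_e = Isp · g₀ = 455 × 9.8 = 4459.0 m/s.
m₀/m_f = exp(Δv / v_e) = exp(5710 / 4459.0) = exp(1.2806) = 3.5986.
m₀ = m_f × 3.5986 = 59,700 × 3.5986 = 214,836 kg.

initial mass ≈ 215000 kg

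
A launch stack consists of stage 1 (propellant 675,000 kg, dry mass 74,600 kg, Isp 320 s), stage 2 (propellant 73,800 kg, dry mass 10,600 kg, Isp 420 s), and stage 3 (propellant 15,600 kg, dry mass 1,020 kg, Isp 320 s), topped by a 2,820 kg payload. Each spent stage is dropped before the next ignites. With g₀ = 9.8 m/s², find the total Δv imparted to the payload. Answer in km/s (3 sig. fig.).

Δv ≈ 15.1 km/s

Ignition mass of stage 1 = 675,000+74,600 + 73,800+10,600 + 15,600+1,020 + 2,820 = 853,440 kg.
Stage 1: m₀ = 853,440 kg, m_f = 853,440 − 675,000 = 178,440 kg; Δv = 320×9.8×ln(4.783) = 3136.0×1.5650 ≈ 4908 m/s.
Stage 2: m₀ = 103,840 kg, m_f = 103,840 − 73,800 = 30,040 kg; Δv = 420×9.8×ln(3.457) = 4116.0×1.2403 ≈ 5105 m/s.
Stage 3: m₀ = 19,440 kg, m_f = 19,440 − 15,600 = 3,840 kg; Δv = 320×9.8×ln(5.062) = 3136.0×1.6219 ≈ 5086 m/s.
Total Δv = 4908 + 5105 + 5086 = 15099 m/s.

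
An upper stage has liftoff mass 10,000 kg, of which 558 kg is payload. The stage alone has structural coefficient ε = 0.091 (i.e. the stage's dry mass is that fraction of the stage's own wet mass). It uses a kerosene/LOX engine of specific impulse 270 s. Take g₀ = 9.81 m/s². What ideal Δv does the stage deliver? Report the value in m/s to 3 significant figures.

Δv ≈ 5180 m/s

Stage wet mass = m₀ − payload = 10,000 − 558 = 9,442 kg.
Stage dry mass = ε × stage wet mass = 0.091 × 9,442 = 859.222 kg.
Burnout mass m_f = stage dry + payload = 859.222 + 558 = 1,417.222 kg.
v_e = Isp · g₀ = 270 × 9.81 = 2648.7 m/s.
Δv = v_e · ln(10,000/1,417.222) = 2648.7 × ln(7.056) = 2648.7 × 1.9539 ≈ 5175 m/s.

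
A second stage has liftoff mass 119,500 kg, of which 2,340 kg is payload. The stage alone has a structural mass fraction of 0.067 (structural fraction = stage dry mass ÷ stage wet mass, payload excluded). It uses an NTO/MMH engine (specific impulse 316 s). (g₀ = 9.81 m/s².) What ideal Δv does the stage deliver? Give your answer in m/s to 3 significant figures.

Stage wet mass = m₀ − payload = 119,500 − 2,340 = 117,160 kg.
Stage dry mass = ε × stage wet mass = 0.067 × 117,160 = 7,849.72 kg.
Burnout mass m_f = stage dry + payload = 7,849.72 + 2,340 = 10,189.72 kg.
v_e = Isp · g₀ = 316 × 9.81 = 3100.0 m/s.
By the Tsiolkovsky rocket equation, Δv = v_e · ln(119,500/10,189.72) = 3100.0 × ln(11.73) = 3100.0 × 2.4619 ≈ 7632 m/s.

Δv ≈ 7630 m/s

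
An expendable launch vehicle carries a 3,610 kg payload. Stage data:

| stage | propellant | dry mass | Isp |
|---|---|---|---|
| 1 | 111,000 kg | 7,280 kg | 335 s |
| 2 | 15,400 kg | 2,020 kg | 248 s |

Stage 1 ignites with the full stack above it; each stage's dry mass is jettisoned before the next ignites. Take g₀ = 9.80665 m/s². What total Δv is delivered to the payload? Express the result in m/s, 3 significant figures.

Ignition mass of stage 1 = 111,000+7,280 + 15,400+2,020 + 3,610 = 139,310 kg.
Stage 1: m₀ = 139,310 kg, m_f = 139,310 − 111,000 = 28,310 kg; Δv = 335×9.80665×ln(4.921) = 3285.2×1.5935 ≈ 5235 m/s.
Stage 2: m₀ = 21,030 kg, m_f = 21,030 − 15,400 = 5,630 kg; Δv = 248×9.80665×ln(3.735) = 2432.0×1.3178 ≈ 3205 m/s.
Total Δv = 5235 + 3205 = 8440 m/s.

Δv ≈ 8440 m/s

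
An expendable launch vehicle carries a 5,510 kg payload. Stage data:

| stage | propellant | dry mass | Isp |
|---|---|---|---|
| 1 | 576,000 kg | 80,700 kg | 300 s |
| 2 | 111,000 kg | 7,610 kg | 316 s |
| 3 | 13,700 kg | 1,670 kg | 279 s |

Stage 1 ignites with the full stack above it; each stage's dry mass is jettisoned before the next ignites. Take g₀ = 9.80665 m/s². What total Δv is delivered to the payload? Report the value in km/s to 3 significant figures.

Δv ≈ 11.6 km/s

Ignition mass of stage 1 = 576,000+80,700 + 111,000+7,610 + 13,700+1,670 + 5,510 = 796,190 kg.
Stage 1: m₀ = 796,190 kg, m_f = 796,190 − 576,000 = 220,190 kg; Δv = 300×9.80665×ln(3.616) = 2942.0×1.2853 ≈ 3781 m/s.
Stage 2: m₀ = 139,490 kg, m_f = 139,490 − 111,000 = 28,490 kg; Δv = 316×9.80665×ln(4.896) = 3098.9×1.5884 ≈ 4922 m/s.
Stage 3: m₀ = 20,880 kg, m_f = 20,880 − 13,700 = 7,180 kg; Δv = 279×9.80665×ln(2.908) = 2736.1×1.0675 ≈ 2921 m/s.
Total Δv = 3781 + 4922 + 2921 = 11624 m/s.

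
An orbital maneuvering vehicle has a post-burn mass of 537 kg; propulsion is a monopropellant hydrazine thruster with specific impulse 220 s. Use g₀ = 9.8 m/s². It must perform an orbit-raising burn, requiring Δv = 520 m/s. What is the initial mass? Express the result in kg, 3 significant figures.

v_e = Isp · g₀ = 220 × 9.8 = 2156.0 m/s.
Rocket equation: m₀/m_f = exp(Δv / v_e) = exp(520 / 2156.0) = exp(0.2412) = 1.2728.
m₀ = m_f × 1.2728 = 537 × 1.2728 = 683.494 kg.

initial mass ≈ 683 kg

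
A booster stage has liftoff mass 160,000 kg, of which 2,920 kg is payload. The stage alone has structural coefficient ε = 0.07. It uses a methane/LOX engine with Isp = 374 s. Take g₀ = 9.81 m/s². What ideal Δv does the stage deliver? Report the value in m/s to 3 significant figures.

Stage wet mass = m₀ − payload = 160,000 − 2,920 = 157,080 kg.
Stage dry mass = ε × stage wet mass = 0.07 × 157,080 = 10,995.6 kg.
Burnout mass m_f = stage dry + payload = 10,995.6 + 2,920 = 13,915.6 kg.
v_e = Isp · g₀ = 374 × 9.81 = 3668.9 m/s.
Δv = v_e · ln(160,000/13,915.6) = 3668.9 × ln(11.5) = 3668.9 × 2.4422 ≈ 8960 m/s.

Δv ≈ 8960 m/s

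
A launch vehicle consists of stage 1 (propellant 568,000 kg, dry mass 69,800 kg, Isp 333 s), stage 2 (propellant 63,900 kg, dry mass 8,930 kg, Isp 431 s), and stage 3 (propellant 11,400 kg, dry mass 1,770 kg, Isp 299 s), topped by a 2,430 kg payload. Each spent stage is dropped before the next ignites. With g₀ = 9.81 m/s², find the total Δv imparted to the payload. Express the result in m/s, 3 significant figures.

Δv ≈ 14200 m/s

Ignition mass of stage 1 = 568,000+69,800 + 63,900+8,930 + 11,400+1,770 + 2,430 = 726,230 kg.
Stage 1: m₀ = 726,230 kg, m_f = 726,230 − 568,000 = 158,230 kg; Δv = 333×9.81×ln(4.59) = 3266.7×1.5238 ≈ 4978 m/s.
Stage 2: m₀ = 88,430 kg, m_f = 88,430 − 63,900 = 24,530 kg; Δv = 431×9.81×ln(3.605) = 4228.1×1.2823 ≈ 5422 m/s.
Stage 3: m₀ = 15,600 kg, m_f = 15,600 − 11,400 = 4,200 kg; Δv = 299×9.81×ln(3.714) = 2933.2×1.3122 ≈ 3849 m/s.
Total Δv = 4978 + 5422 + 3849 = 14249 m/s.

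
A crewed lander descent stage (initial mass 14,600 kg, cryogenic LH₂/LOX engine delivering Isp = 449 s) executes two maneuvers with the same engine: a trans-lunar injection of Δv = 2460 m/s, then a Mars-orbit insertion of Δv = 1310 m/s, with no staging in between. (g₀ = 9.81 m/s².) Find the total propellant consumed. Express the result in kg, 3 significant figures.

v_e = Isp · g₀ = 449 × 9.81 = 4404.7 m/s.
After the first burn: m = 14600 × exp(−2460/4404.7) = 14600 × 0.57207 = 8,352.22 kg.
After the second burn: m = 8,352.22 × exp(−1310/4404.7) = 8,352.22 × 0.74274 = 6,203.53 kg.
Total propellant = m₀ − m_final = 14600 − 6,203.53 = 8,396.47 kg.

total propellant consumed ≈ 8400 kg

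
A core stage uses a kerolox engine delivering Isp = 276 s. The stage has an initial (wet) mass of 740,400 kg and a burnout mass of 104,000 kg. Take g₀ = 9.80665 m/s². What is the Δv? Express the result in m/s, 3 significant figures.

v_e = Isp · g₀ = 276 × 9.80665 = 2706.6 m/s.
Rocket equation: Δv = v_e · ln(m₀/m_f) = 2706.6 × ln(7.119) = 2706.6 × 1.9628 ≈ 5312.6 m/s.

Δv ≈ 5310 m/s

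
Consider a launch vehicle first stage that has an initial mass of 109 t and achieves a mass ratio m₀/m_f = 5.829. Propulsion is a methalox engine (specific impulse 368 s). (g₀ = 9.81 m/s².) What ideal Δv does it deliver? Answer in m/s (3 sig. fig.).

Δv ≈ 6360 m/s

v_e = Isp · g₀ = 368 × 9.81 = 3610.1 m/s.
Rocket equation: Δv = v_e · ln(5.829) = 3610.1 × 1.7628 ≈ 6364.0 m/s.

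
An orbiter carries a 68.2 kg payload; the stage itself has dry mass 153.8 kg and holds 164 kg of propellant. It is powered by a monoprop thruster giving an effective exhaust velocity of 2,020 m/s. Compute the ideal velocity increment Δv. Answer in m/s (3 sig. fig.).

m₀ = payload + dry + propellant = 68.2 + 153.8 + 164 = 386 kg.
m_f = payload + dry = 68.2 + 153.8 = 222 kg.
Δv = v_e · ln(m₀/m_f) = 2020.0 × ln(1.739) = 2020.0 × 0.5532 ≈ 1117.4 m/s.

Δv ≈ 1120 m/s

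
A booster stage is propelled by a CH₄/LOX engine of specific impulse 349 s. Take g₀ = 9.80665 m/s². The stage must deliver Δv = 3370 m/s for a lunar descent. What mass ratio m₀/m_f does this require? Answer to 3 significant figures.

mass ratio ≈ 2.68

v_e = Isp · g₀ = 349 × 9.80665 = 3422.5 m/s.
Using Δv = v_e ln(m₀/m_f): m₀/m_f = exp(Δv / v_e) = exp(3370 / 3422.5) = exp(0.9847) = 2.6769.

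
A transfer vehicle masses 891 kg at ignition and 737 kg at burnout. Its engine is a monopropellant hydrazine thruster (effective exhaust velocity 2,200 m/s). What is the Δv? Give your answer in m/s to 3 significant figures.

From the ideal rocket equation, Δv = v_e · ln(m₀/m_f) = 2200.0 × ln(1.209) = 2200.0 × 0.1898 ≈ 417.5 m/s.

Δv ≈ 417 m/s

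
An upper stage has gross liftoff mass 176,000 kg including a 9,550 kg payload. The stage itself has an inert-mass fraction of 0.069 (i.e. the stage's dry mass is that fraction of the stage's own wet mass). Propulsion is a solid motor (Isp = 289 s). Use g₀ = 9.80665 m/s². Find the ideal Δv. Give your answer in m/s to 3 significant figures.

Stage wet mass = m₀ − payload = 176,000 − 9,550 = 166,450 kg.
Stage dry mass = ε × stage wet mass = 0.069 × 166,450 = 11,485.1 kg.
Burnout mass m_f = stage dry + payload = 11,485.1 + 9,550 = 21,035.1 kg.
v_e = Isp · g₀ = 289 × 9.80665 = 2834.1 m/s.
Using Δv = v_e ln(m₀/m_f): Δv = v_e · ln(176,000/21,035.1) = 2834.1 × ln(8.367) = 2834.1 × 2.1243 ≈ 6021 m/s.

Δv ≈ 6020 m/s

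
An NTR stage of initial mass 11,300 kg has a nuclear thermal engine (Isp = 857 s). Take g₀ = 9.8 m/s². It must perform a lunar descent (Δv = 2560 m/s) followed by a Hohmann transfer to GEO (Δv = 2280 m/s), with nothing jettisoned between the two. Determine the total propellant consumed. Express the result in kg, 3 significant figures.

total propellant consumed ≈ 4950 kg

v_e = Isp · g₀ = 857 × 9.8 = 8398.6 m/s.
After the first burn: m = 11300 × exp(−2560/8398.6) = 11300 × 0.73726 = 8,331.04 kg.
After the second burn: m = 8,331.04 × exp(−2280/8398.6) = 8,331.04 × 0.76226 = 6,350.42 kg.
Total propellant = m₀ − m_final = 11300 − 6,350.42 = 4,949.58 kg.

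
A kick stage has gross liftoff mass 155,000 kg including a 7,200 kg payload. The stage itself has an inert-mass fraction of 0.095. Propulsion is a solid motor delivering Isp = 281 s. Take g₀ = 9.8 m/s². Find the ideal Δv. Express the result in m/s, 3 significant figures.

Δv ≈ 5470 m/s

Stage wet mass = m₀ − payload = 155,000 − 7,200 = 147,800 kg.
Stage dry mass = ε × stage wet mass = 0.095 × 147,800 = 14,041 kg.
Burnout mass m_f = stage dry + payload = 14,041 + 7,200 = 21,241 kg.
v_e = Isp · g₀ = 281 × 9.8 = 2753.8 m/s.
Δv = v_e · ln(155,000/21,241) = 2753.8 × ln(7.297) = 2753.8 × 1.9875 ≈ 5473 m/s.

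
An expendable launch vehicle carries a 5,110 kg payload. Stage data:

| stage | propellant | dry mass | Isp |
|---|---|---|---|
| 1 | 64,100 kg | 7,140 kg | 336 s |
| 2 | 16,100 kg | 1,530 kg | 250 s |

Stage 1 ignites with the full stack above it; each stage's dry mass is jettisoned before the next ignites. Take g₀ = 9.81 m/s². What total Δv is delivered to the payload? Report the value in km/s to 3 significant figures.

Ignition mass of stage 1 = 64,100+7,140 + 16,100+1,530 + 5,110 = 93,980 kg.
Stage 1: m₀ = 93,980 kg, m_f = 93,980 − 64,100 = 29,880 kg; Δv = 336×9.81×ln(3.145) = 3296.2×1.1459 ≈ 3777 m/s.
Stage 2: m₀ = 22,740 kg, m_f = 22,740 − 16,100 = 6,640 kg; Δv = 250×9.81×ln(3.425) = 2452.5×1.2310 ≈ 3019 m/s.
Total Δv = 3777 + 3019 = 6796 m/s.

Δv ≈ 6.80 km/s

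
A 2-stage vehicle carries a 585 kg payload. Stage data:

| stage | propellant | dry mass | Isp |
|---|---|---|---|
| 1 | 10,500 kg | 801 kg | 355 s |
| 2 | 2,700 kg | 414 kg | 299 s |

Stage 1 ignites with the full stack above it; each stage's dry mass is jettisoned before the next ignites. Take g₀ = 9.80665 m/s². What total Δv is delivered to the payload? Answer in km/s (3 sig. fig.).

Ignition mass of stage 1 = 10,500+801 + 2,700+414 + 585 = 15,000 kg.
Stage 1: m₀ = 15,000 kg, m_f = 15,000 − 10,500 = 4,500 kg; Δv = 355×9.80665×ln(3.333) = 3481.4×1.2040 ≈ 4191 m/s.
Stage 2: m₀ = 3,699 kg, m_f = 3,699 − 2,700 = 999 kg; Δv = 299×9.80665×ln(3.703) = 2932.2×1.3091 ≈ 3838 m/s.
Total Δv = 4191 + 3838 = 8029 m/s.

Δv ≈ 8.03 km/s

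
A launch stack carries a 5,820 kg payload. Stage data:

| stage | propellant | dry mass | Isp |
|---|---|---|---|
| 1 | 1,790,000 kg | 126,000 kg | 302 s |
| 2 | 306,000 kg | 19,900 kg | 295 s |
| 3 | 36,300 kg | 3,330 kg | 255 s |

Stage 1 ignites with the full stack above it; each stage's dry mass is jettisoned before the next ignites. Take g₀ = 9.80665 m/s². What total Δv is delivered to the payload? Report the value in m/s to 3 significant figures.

Ignition mass of stage 1 = 1,790,000+126,000 + 306,000+19,900 + 36,300+3,330 + 5,820 = 2,287,350 kg.
Stage 1: m₀ = 2,287,350 kg, m_f = 2,287,350 − 1,790,000 = 497,350 kg; Δv = 302×9.80665×ln(4.599) = 2961.6×1.5259 ≈ 4519 m/s.
Stage 2: m₀ = 371,350 kg, m_f = 371,350 − 306,000 = 65,350 kg; Δv = 295×9.80665×ln(5.682) = 2893.0×1.7374 ≈ 5026 m/s.
Stage 3: m₀ = 45,450 kg, m_f = 45,450 − 36,300 = 9,150 kg; Δv = 255×9.80665×ln(4.967) = 2500.7×1.6029 ≈ 4008 m/s.
Total Δv = 4519 + 5026 + 4008 = 13553 m/s.

Δv ≈ 13600 m/s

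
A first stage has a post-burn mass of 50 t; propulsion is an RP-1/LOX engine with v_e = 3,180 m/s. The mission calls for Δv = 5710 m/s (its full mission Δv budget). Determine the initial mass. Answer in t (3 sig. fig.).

Rocket equation: m₀/m_f = exp(Δv / v_e) = exp(5710 / 3180.0) = exp(1.7956) = 6.0231.
m₀ = m_f × 6.0231 = 50 × 6.0231 = 301.155 t.

initial mass ≈ 301 t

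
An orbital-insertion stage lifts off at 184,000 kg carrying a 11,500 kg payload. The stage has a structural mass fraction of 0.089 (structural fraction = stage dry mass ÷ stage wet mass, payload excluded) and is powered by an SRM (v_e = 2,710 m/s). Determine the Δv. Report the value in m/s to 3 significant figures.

Stage wet mass = m₀ − payload = 184,000 − 11,500 = 172,500 kg.
Stage dry mass = ε × stage wet mass = 0.089 × 172,500 = 15,352.5 kg.
Burnout mass m_f = stage dry + payload = 15,352.5 + 11,500 = 26,852.5 kg.
Δv = v_e · ln(184,000/26,852.5) = 2710.0 × ln(6.852) = 2710.0 × 1.9246 ≈ 5216 m/s.

Δv ≈ 5220 m/s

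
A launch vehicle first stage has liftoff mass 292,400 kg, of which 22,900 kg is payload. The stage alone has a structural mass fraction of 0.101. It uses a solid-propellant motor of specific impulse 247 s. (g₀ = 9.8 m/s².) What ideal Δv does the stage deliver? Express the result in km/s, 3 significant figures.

Stage wet mass = m₀ − payload = 292,400 − 22,900 = 269,500 kg.
Stage dry mass = ε × stage wet mass = 0.101 × 269,500 = 27,219.5 kg.
Burnout mass m_f = stage dry + payload = 27,219.5 + 22,900 = 50,119.5 kg.
v_e = Isp · g₀ = 247 × 9.8 = 2420.6 m/s.
Δv = v_e · ln(292,400/50,119.5) = 2420.6 × ln(5.834) = 2420.6 × 1.7637 ≈ 4269 m/s.

Δv ≈ 4.27 km/s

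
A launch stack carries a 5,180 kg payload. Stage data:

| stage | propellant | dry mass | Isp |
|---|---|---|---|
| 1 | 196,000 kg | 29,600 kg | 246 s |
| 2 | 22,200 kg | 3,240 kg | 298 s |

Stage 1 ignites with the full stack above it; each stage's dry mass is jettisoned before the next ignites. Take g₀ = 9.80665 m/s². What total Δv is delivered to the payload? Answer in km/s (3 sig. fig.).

Δv ≈ 7.27 km/s

Ignition mass of stage 1 = 196,000+29,600 + 22,200+3,240 + 5,180 = 256,220 kg.
Stage 1: m₀ = 256,220 kg, m_f = 256,220 − 196,000 = 60,220 kg; Δv = 246×9.80665×ln(4.255) = 2412.4×1.4480 ≈ 3493 m/s.
Stage 2: m₀ = 30,620 kg, m_f = 30,620 − 22,200 = 8,420 kg; Δv = 298×9.80665×ln(3.637) = 2922.4×1.2910 ≈ 3773 m/s.
Total Δv = 3493 + 3773 = 7266 m/s.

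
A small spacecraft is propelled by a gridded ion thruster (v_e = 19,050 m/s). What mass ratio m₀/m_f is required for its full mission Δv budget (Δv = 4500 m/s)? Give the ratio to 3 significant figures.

From the ideal rocket equation, m₀/m_f = exp(Δv / v_e) = exp(4500 / 19050.0) = exp(0.2362) = 1.2665.

mass ratio ≈ 1.27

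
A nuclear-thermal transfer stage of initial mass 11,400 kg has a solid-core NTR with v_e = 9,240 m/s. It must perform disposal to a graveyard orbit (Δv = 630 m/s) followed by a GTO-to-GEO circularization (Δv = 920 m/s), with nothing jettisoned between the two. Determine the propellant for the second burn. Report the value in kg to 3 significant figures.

propellant for the second burn ≈ 1010 kg

After the first burn: m = 11400 × exp(−630/9240.0) = 11400 × 0.93409 = 10,648.6 kg.
After the second burn: m = 10,648.6 × exp(−920/9240.0) = 10,648.6 × 0.90523 = 9,639.43 kg.
Second-burn propellant = 10,648.6 − 9,639.43 = 1,009.17 kg.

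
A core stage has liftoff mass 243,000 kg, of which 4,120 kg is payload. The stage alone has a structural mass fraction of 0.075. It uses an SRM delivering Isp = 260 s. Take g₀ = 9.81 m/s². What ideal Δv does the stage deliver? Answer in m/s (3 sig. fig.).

Stage wet mass = m₀ − payload = 243,000 − 4,120 = 238,880 kg.
Stage dry mass = ε × stage wet mass = 0.075 × 238,880 = 17,916 kg.
Burnout mass m_f = stage dry + payload = 17,916 + 4,120 = 22,036 kg.
v_e = Isp · g₀ = 260 × 9.81 = 2550.6 m/s.
Δv = v_e · ln(243,000/22,036) = 2550.6 × ln(11.03) = 2550.6 × 2.4004 ≈ 6122 m/s.

Δv ≈ 6120 m/s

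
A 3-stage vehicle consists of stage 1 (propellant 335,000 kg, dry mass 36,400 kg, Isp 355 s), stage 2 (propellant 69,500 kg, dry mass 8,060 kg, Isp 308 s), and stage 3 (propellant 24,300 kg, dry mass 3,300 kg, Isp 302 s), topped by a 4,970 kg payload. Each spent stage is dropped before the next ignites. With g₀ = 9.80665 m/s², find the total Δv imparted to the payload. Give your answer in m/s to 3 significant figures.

Δv ≈ 11200 m/s

Ignition mass of stage 1 = 335,000+36,400 + 69,500+8,060 + 24,300+3,300 + 4,970 = 481,530 kg.
Stage 1: m₀ = 481,530 kg, m_f = 481,530 − 335,000 = 146,530 kg; Δv = 355×9.80665×ln(3.286) = 3481.4×1.1897 ≈ 4142 m/s.
Stage 2: m₀ = 110,130 kg, m_f = 110,130 − 69,500 = 40,630 kg; Δv = 308×9.80665×ln(2.711) = 3020.4×0.9972 ≈ 3012 m/s.
Stage 3: m₀ = 32,570 kg, m_f = 32,570 − 24,300 = 8,270 kg; Δv = 302×9.80665×ln(3.938) = 2961.6×1.3708 ≈ 4060 m/s.
Total Δv = 4142 + 3012 + 4060 = 11214 m/s.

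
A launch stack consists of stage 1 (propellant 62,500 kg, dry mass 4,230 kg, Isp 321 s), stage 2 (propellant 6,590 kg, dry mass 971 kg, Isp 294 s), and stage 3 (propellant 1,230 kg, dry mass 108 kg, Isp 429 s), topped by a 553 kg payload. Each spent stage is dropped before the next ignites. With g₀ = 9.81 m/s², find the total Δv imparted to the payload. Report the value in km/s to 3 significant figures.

Δv ≈ 13.3 km/s

Ignition mass of stage 1 = 62,500+4,230 + 6,590+971 + 1,230+108 + 553 = 76,182 kg.
Stage 1: m₀ = 76,182 kg, m_f = 76,182 − 62,500 = 13,682 kg; Δv = 321×9.81×ln(5.568) = 3149.0×1.7170 ≈ 5407 m/s.
Stage 2: m₀ = 9,452 kg, m_f = 9,452 − 6,590 = 2,862 kg; Δv = 294×9.81×ln(3.303) = 2884.1×1.1947 ≈ 3446 m/s.
Stage 3: m₀ = 1,891 kg, m_f = 1,891 − 1,230 = 661 kg; Δv = 429×9.81×ln(2.861) = 4208.5×1.0511 ≈ 4424 m/s.
Total Δv = 5407 + 3446 + 4424 = 13277 m/s.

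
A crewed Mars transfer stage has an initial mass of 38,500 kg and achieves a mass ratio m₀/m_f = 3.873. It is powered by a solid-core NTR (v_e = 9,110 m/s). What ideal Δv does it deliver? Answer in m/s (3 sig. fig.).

Δv ≈ 12300 m/s

From the ideal rocket equation, Δv = v_e · ln(3.873) = 9110.0 × 1.3540 ≈ 12335.2 m/s.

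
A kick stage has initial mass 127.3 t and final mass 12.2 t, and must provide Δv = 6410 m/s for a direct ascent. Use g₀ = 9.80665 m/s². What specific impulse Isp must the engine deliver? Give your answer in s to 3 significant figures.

Isp ≈ 279 s

ln(m₀/m_f) = ln(127300/12200) = ln(10.43) = 2.3451.
Using Δv = v_e ln(m₀/m_f): v_e = Δv / ln(m₀/m_f) = 6410 / 2.3451 = 2733.3 m/s.
Isp = v_e / g₀ = 2733.3 / 9.80665 = 278.7 s.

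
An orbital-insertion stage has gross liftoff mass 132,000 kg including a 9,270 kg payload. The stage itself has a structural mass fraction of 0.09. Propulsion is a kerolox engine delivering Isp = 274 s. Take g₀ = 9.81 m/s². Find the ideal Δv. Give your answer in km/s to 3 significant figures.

Stage wet mass = m₀ − payload = 132,000 − 9,270 = 122,730 kg.
Stage dry mass = ε × stage wet mass = 0.09 × 122,730 = 11,045.7 kg.
Burnout mass m_f = stage dry + payload = 11,045.7 + 9,270 = 20,315.7 kg.
v_e = Isp · g₀ = 274 × 9.81 = 2687.9 m/s.
Δv = v_e · ln(132,000/20,315.7) = 2687.9 × ln(6.497) = 2687.9 × 1.8714 ≈ 5030 m/s.

Δv ≈ 5.03 km/s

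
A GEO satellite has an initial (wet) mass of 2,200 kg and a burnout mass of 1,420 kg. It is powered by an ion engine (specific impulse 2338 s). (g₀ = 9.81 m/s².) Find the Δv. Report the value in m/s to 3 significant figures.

Δv ≈ 10000 m/s

v_e = Isp · g₀ = 2338 × 9.81 = 22935.8 m/s.
Δv = v_e · ln(m₀/m_f) = 22935.8 × ln(1.549) = 22935.8 × 0.4378 ≈ 10041.3 m/s.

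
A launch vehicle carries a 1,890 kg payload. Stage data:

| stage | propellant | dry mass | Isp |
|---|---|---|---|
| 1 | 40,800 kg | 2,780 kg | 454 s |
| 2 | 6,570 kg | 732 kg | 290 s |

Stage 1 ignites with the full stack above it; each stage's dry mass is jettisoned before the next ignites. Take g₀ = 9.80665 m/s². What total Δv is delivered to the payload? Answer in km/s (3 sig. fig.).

Ignition mass of stage 1 = 40,800+2,780 + 6,570+732 + 1,890 = 52,772 kg.
Stage 1: m₀ = 52,772 kg, m_f = 52,772 − 40,800 = 11,972 kg; Δv = 454×9.80665×ln(4.408) = 4452.2×1.4834 ≈ 6604 m/s.
Stage 2: m₀ = 9,192 kg, m_f = 9,192 − 6,570 = 2,622 kg; Δv = 290×9.80665×ln(3.506) = 2843.9×1.2544 ≈ 3567 m/s.
Total Δv = 6604 + 3567 = 10171 m/s.

Δv ≈ 10.2 km/s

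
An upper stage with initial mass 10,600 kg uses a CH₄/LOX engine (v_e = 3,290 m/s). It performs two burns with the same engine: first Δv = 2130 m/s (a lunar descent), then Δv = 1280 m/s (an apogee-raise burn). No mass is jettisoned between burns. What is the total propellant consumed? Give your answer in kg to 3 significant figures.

total propellant consumed ≈ 6840 kg

After the first burn: m = 10600 × exp(−2130/3290.0) = 10600 × 0.52340 = 5,548.04 kg.
After the second burn: m = 5,548.04 × exp(−1280/3290.0) = 5,548.04 × 0.67770 = 3,759.91 kg.
Total propellant = m₀ − m_final = 10600 − 3,759.91 = 6,840.09 kg.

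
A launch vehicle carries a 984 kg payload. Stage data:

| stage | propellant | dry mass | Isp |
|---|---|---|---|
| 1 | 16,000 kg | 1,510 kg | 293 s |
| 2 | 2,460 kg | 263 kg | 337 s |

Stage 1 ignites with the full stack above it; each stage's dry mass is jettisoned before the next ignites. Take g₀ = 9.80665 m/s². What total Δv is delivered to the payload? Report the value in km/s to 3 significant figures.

Δv ≈ 7.63 km/s

Ignition mass of stage 1 = 16,000+1,510 + 2,460+263 + 984 = 21,217 kg.
Stage 1: m₀ = 21,217 kg, m_f = 21,217 − 16,000 = 5,217 kg; Δv = 293×9.80665×ln(4.067) = 2873.3×1.4029 ≈ 4031 m/s.
Stage 2: m₀ = 3,707 kg, m_f = 3,707 − 2,460 = 1,247 kg; Δv = 337×9.80665×ln(2.973) = 3304.8×1.0895 ≈ 3601 m/s.
Total Δv = 4031 + 3601 = 7632 m/s.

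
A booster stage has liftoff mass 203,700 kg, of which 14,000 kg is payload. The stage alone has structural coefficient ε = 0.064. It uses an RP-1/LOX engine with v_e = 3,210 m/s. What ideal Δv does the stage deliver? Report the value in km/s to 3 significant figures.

Stage wet mass = m₀ − payload = 203,700 − 14,000 = 189,700 kg.
Stage dry mass = ε × stage wet mass = 0.064 × 189,700 = 12,140.8 kg.
Burnout mass m_f = stage dry + payload = 12,140.8 + 14,000 = 26,140.8 kg.
Rocket equation: Δv = v_e · ln(203,700/26,140.8) = 3210.0 × ln(7.792) = 3210.0 × 2.0532 ≈ 6591 m/s.

Δv ≈ 6.59 km/s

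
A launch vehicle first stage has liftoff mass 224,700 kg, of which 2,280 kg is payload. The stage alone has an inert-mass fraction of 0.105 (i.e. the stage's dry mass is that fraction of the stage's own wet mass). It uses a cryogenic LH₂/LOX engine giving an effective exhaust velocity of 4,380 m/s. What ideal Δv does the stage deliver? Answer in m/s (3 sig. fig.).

Δv ≈ 9510 m/s

Stage wet mass = m₀ − payload = 224,700 − 2,280 = 222,420 kg.
Stage dry mass = ε × stage wet mass = 0.105 × 222,420 = 23,354.1 kg.
Burnout mass m_f = stage dry + payload = 23,354.1 + 2,280 = 25,634.1 kg.
Δv = v_e · ln(224,700/25,634.1) = 4380.0 × ln(8.766) = 4380.0 × 2.1708 ≈ 9508 m/s.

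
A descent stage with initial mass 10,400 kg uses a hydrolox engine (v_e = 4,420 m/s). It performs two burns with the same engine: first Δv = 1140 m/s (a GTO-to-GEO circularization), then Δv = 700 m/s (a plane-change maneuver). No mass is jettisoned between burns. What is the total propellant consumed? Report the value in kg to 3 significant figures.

total propellant consumed ≈ 3540 kg

After the first burn: m = 10400 × exp(−1140/4420.0) = 10400 × 0.77266 = 8,035.66 kg.
After the second burn: m = 8,035.66 × exp(−700/4420.0) = 8,035.66 × 0.85353 = 6,858.68 kg.
Total propellant = m₀ − m_final = 10400 − 6,858.68 = 3,541.32 kg.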